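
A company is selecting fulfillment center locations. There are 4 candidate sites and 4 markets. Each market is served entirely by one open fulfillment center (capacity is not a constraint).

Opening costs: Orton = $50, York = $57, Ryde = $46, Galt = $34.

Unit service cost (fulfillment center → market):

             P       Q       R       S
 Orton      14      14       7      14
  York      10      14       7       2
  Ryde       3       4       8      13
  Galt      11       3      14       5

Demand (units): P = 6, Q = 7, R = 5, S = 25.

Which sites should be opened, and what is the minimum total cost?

Open York and Ryde; minimum total cost 234.

For any fixed open set, each market goes to its cheapest open site; total = fixed + service.
{York, Ryde}: P→Ryde 3·6=18, Q→Ryde 4·7=28, R→York 7·5=35, S→York 2·25=50. Service 131; fixed 103; total 234.
{York, Galt}: P→York 10·6=60, Q→Galt 3·7=21, R→York 7·5=35, S→York 2·25=50. Service 166; fixed 91; total 257.
{York, Ryde, Galt}: service 124 + fixed 137 = 261
{Orton, York, Ryde, Galt}: P→Ryde 3·6=18, Q→Galt 3·7=21, R→Orton 7·5=35, S→York 2·25=50. Service 124; fixed 187; total 311.
(All 15 nonempty subsets were checked; York and Ryde is lowest.)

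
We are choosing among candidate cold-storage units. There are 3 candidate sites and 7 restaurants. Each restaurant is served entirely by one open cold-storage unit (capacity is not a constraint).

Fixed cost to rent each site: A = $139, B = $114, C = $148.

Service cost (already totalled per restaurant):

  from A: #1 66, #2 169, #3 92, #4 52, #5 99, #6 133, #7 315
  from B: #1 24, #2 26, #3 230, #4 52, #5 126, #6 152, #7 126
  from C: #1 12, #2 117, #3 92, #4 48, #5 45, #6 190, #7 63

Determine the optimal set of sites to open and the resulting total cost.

Open B and C; minimum total cost 700.

For any fixed open set, each restaurant goes to its cheapest open site; total = fixed + service.
{B, C}: #1→C 12, #2→B 26, #3→C 92, #4→C 48, #5→C 45, #6→B 152, #7→C 63. Service 438; fixed 262; total 700.
{C}: service 567 + fixed 148 = 715
{A, C}: service 510 + fixed 287 = 797
{A, B, C}: #1→C 12, #2→B 26, #3→A 92, #4→C 48, #5→C 45, #6→A 133, #7→C 63. Service 419; fixed 401; total 820.
(All 7 nonempty subsets were checked; B and C is lowest.)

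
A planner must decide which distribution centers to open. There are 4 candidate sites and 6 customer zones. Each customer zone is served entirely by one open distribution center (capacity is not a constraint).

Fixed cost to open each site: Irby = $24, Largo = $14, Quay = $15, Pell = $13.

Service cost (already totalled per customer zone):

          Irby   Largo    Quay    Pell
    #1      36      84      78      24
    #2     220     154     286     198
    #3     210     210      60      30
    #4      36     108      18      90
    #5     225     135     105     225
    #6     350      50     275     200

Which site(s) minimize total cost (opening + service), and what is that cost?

Open Largo, Quay and Pell; minimum total cost 423.

For any fixed open set, each customer zone goes to its cheapest open site; total = fixed + service.
{Largo, Quay, Pell}: #1→Pell 24, #2→Largo 154, #3→Pell 30, #4→Quay 18, #5→Quay 105, #6→Largo 50. Service 381; fixed 42; total 423.
{Irby, Largo, Quay, Pell}: service 381 + fixed 66 = 447
{Irby, Largo, Quay}: service 423 + fixed 53 = 476
{Pell}: service 767 + fixed 13 = 780
(All 15 nonempty subsets were checked; Largo, Quay and Pell is lowest.)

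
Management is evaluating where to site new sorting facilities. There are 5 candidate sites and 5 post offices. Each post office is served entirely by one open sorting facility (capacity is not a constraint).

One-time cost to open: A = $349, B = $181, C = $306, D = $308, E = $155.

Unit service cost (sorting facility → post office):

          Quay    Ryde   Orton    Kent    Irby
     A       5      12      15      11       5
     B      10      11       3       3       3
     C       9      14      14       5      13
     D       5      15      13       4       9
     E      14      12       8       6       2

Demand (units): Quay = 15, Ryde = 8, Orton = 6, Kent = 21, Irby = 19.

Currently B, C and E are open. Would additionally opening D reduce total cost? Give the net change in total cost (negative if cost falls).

Current service cost with {B, C, E}: 342.
Adding D: each post office re-picks its cheapest; new service cost 282, saving 60.
Extra fixed cost: 308. Net change = 308 − 60 = 248.
(Totals: 984 → 1232.)

No — net change +248 (cost rises by 248).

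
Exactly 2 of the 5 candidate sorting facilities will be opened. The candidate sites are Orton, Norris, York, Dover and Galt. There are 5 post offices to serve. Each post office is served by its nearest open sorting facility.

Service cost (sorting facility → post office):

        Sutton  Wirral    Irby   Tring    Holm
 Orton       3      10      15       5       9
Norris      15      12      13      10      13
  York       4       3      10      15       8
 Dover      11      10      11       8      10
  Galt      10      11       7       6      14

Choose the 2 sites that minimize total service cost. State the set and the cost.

With exactly 2 open, each post office uses its cheapest among the chosen.
{York, Galt}: Sutton→York 4, Wirral→York 3, Irby→Galt 7, Tring→Galt 6, Holm→York 8. Service cost 28.
{Orton, York}: service cost 29
{York, Dover}: service cost 33
Among all 10 size-2 choices, {York, Galt} is lowest.

Choose York and Galt; total service cost 28.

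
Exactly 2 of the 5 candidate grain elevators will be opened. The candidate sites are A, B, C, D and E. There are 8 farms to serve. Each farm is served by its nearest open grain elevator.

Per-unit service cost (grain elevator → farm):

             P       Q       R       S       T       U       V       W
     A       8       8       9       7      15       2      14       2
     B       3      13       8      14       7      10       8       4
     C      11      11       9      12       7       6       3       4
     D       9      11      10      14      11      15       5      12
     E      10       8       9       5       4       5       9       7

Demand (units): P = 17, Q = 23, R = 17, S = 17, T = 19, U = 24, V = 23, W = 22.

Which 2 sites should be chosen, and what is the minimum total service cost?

Choose A and C; total service cost 886.

With exactly 2 open, each farm uses its cheapest among the chosen.
{A, C}: P→A 8·17=136, Q→A 8·23=184, R→A 9·17=153, S→A 7·17=119, T→C 7·19=133, U→A 2·24=48, V→C 3·23=69, W→A 2·22=44. Service cost 886.
{A, B}: service cost 899
{B, E}: service cost 924
Among all 10 size-2 choices, {A, C} is lowest.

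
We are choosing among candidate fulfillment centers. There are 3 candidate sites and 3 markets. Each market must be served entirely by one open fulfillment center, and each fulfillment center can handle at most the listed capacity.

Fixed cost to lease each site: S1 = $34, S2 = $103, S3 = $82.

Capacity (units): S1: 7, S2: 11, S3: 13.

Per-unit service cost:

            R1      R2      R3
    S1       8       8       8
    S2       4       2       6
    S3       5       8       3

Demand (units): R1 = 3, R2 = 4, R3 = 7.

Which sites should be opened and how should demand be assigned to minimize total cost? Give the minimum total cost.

Minimum total cost: 184

Open {S1, S3}: R1→S3 5·3=15, R2→S1 8·4=32, R3→S3 3·7=21.
Loads: S1 carries 4/7, S3 carries 10/13. Service 68; fixed 116; total 184.
Next best feasible plan costs 193.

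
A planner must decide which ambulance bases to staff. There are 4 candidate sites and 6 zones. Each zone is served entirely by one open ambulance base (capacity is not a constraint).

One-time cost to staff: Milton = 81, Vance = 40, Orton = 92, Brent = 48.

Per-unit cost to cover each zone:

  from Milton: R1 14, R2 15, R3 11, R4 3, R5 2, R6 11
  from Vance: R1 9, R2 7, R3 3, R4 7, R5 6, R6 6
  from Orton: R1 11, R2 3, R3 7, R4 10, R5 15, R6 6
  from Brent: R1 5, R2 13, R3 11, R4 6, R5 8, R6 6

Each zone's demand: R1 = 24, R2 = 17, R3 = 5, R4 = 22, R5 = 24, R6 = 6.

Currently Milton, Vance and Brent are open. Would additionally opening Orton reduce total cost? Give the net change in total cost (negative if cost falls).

Current service cost with {Milton, Vance, Brent}: 404.
Adding Orton: each zone re-picks its cheapest; new service cost 336, saving 68.
Extra fixed cost: 92. Net change = 92 − 68 = 24.
(Totals: 573 → 597.)

No — net change +24 (cost rises by 24).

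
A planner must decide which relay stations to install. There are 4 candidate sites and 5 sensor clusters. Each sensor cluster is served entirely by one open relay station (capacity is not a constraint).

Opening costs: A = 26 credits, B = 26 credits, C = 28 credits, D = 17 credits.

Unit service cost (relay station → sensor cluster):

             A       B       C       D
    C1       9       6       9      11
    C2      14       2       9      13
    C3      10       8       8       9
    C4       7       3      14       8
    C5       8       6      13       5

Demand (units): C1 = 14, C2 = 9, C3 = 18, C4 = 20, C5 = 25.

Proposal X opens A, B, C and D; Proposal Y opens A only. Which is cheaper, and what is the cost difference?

Proposal X: {A, B, C, D}: C1→B 6·14=84, C2→B 2·9=18, C3→B 8·18=144, C4→B 3·20=60, C5→D 5·25=125. Service 431; fixed 97; total 528.
Proposal Y: {A}: C1→A 9·14=126, C2→A 14·9=126, C3→A 10·18=180, C4→A 7·20=140, C5→A 8·25=200. Service 772; fixed 26; total 798.
Difference: |528 − 798| = 270.

Proposal X is cheaper by 270.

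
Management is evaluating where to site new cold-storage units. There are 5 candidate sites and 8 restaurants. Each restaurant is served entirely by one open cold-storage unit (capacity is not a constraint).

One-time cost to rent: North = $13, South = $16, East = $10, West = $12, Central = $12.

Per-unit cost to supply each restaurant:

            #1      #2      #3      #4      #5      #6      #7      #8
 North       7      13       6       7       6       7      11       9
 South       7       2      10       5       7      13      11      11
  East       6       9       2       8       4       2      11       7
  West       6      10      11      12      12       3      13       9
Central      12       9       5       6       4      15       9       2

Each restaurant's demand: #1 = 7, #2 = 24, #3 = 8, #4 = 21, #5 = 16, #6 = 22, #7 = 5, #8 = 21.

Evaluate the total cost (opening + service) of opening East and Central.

Total cost: 617

Each restaurant is assigned to its cheapest site among the open ones.
{East, Central}: #1→East 6·7=42, #2→East 9·24=216, #3→East 2·8=16, #4→Central 6·21=126, #5→East 4·16=64, #6→East 2·22=44, #7→Central 9·5=45, #8→Central 2·21=42. Service 595; fixed 22; total 617.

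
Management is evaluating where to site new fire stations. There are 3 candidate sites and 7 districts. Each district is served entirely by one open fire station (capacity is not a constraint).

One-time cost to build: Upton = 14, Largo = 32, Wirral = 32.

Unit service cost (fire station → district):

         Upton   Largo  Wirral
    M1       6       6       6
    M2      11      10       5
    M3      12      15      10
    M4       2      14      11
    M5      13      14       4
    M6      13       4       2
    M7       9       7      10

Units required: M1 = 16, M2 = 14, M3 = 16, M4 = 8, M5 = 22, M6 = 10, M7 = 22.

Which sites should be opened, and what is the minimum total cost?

For any fixed open set, each district goes to its cheapest open site; total = fixed + service.
{Upton, Largo, Wirral}: M1→Upton 6·16=96, M2→Wirral 5·14=70, M3→Wirral 10·16=160, M4→Upton 2·8=16, M5→Wirral 4·22=88, M6→Wirral 2·10=20, M7→Largo 7·22=154. Service 604; fixed 78; total 682.
{Upton, Wirral}: M1→Upton 6·16=96, M2→Wirral 5·14=70, M3→Wirral 10·16=160, M4→Upton 2·8=16, M5→Wirral 4·22=88, M6→Wirral 2·10=20, M7→Upton 9·22=198. Service 648; fixed 46; total 694.
{Largo, Wirral}: M1→Largo 6·16=96, M2→Wirral 5·14=70, M3→Wirral 10·16=160, M4→Wirral 11·8=88, M5→Wirral 4·22=88, M6→Wirral 2·10=20, M7→Largo 7·22=154. Service 676; fixed 64; total 740.
{Upton}: M1→Upton 6·16=96, M2→Upton 11·14=154, M3→Upton 12·16=192, M4→Upton 2·8=16, M5→Upton 13·22=286, M6→Upton 13·10=130, M7→Upton 9·22=198. Service 1072; fixed 14; total 1086.
(All 7 nonempty subsets were checked; Upton, Largo and Wirral is lowest.)

Open Upton, Largo and Wirral; minimum total cost 682.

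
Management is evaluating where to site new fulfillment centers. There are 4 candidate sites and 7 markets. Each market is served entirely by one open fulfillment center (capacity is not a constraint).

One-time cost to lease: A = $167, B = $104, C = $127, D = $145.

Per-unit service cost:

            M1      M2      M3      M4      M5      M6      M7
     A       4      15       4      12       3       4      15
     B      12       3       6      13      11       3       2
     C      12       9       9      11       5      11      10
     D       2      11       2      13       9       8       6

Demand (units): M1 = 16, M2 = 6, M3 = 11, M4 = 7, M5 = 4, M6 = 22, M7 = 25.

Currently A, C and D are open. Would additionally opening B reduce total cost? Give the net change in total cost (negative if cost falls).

Current service cost with {A, C, D}: 435.
Adding B: each market re-picks its cheapest; new service cost 277, saving 158.
Extra fixed cost: 104. Net change = 104 − 158 = -54.
(Totals: 874 → 820.)

Yes — net change −54 (cost falls by 54).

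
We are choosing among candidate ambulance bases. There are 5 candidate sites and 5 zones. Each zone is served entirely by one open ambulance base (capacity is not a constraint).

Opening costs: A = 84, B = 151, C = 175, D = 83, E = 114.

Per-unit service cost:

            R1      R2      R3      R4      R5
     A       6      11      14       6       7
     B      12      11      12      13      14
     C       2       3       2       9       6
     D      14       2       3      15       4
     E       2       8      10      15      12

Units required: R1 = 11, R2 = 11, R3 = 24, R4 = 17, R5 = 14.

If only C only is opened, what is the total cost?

Each zone is assigned to its cheapest site among the open ones.
{C}: R1→C 2·11=22, R2→C 3·11=33, R3→C 2·24=48, R4→C 9·17=153, R5→C 6·14=84. Service 340; fixed 175; total 515.

Total cost: 515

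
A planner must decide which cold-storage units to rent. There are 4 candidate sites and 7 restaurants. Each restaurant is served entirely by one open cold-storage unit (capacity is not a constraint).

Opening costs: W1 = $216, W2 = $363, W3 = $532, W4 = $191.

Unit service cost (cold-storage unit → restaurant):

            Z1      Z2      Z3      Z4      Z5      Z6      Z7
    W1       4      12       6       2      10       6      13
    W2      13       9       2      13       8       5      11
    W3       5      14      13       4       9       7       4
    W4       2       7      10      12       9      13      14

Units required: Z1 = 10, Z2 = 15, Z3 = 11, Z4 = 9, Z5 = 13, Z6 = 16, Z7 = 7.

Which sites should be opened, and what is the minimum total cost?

For any fixed open set, each restaurant goes to its cheapest open site; total = fixed + service.
{W1}: Z1→W1 4·10=40, Z2→W1 12·15=180, Z3→W1 6·11=66, Z4→W1 2·9=18, Z5→W1 10·13=130, Z6→W1 6·16=96, Z7→W1 13·7=91. Service 621; fixed 216; total 837.
{W1, W4}: service 513 + fixed 407 = 920
{W4}: Z1→W4 2·10=20, Z2→W4 7·15=105, Z3→W4 10·11=110, Z4→W4 12·9=108, Z5→W4 9·13=117, Z6→W4 13·16=208, Z7→W4 14·7=98. Service 766; fixed 191; total 957.
{W1, W2, W3, W4}: service 377 + fixed 1302 = 1679
No other subset beats 837.

Open W1 only; minimum total cost 837.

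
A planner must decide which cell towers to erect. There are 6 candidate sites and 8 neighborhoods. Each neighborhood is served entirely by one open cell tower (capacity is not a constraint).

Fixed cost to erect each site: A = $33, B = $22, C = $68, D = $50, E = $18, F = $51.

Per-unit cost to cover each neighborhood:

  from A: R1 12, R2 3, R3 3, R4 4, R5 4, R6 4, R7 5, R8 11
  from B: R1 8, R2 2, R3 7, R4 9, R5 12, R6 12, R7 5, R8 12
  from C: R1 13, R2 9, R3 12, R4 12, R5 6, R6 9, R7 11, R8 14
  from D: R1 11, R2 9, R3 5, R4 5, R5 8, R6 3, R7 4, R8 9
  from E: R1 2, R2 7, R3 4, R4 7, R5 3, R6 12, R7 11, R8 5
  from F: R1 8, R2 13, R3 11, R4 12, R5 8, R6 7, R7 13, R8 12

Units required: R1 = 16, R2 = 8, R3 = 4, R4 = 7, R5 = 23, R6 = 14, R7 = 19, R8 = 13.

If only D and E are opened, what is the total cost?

Total cost: 459

Each neighborhood is assigned to its cheapest site among the open ones.
{D, E}: R1→E 2·16=32, R2→E 7·8=56, R3→E 4·4=16, R4→D 5·7=35, R5→E 3·23=69, R6→D 3·14=42, R7→D 4·19=76, R8→E 5·13=65. Service 391; fixed 68; total 459.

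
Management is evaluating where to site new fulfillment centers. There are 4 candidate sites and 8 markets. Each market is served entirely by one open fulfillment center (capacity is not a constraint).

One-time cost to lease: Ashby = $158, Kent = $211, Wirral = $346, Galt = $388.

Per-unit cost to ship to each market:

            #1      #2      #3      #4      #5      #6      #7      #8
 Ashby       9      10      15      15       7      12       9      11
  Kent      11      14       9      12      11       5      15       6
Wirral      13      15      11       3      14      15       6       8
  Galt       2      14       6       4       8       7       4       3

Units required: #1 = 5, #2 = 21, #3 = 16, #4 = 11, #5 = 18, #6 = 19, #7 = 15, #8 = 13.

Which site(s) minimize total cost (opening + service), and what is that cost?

Open Galt only; minimum total cost 1208.

For any fixed open set, each market goes to its cheapest open site; total = fixed + service.
{Galt}: #1→Galt 2·5=10, #2→Galt 14·21=294, #3→Galt 6·16=96, #4→Galt 4·11=44, #5→Galt 8·18=144, #6→Galt 7·19=133, #7→Galt 4·15=60, #8→Galt 3·13=39. Service 820; fixed 388; total 1208.
{Ashby, Galt}: service 718 + fixed 546 = 1264
{Ashby, Kent}: service 965 + fixed 369 = 1334
{Ashby, Kent, Wirral, Galt}: #1→Galt 2·5=10, #2→Ashby 10·21=210, #3→Galt 6·16=96, #4→Wirral 3·11=33, #5→Ashby 7·18=126, #6→Kent 5·19=95, #7→Galt 4·15=60, #8→Galt 3·13=39. Service 669; fixed 1103; total 1772.
No other subset beats 1208.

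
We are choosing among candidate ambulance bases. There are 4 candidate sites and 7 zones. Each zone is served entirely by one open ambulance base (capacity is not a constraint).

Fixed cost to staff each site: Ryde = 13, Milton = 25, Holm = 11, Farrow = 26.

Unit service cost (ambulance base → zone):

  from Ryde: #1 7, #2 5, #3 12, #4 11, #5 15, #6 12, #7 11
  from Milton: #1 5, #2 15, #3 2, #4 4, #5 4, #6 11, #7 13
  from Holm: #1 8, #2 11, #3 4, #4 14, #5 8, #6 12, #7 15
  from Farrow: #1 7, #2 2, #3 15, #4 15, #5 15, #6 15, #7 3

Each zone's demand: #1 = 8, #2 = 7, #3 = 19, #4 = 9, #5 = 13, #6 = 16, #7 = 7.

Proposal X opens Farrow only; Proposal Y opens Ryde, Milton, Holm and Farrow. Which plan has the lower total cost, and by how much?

Proposal X: {Farrow}: #1→Farrow 7·8=56, #2→Farrow 2·7=14, #3→Farrow 15·19=285, #4→Farrow 15·9=135, #5→Farrow 15·13=195, #6→Farrow 15·16=240, #7→Farrow 3·7=21. Service 946; fixed 26; total 972.
Proposal Y: {Ryde, Milton, Holm, Farrow}: #1→Milton 5·8=40, #2→Farrow 2·7=14, #3→Milton 2·19=38, #4→Milton 4·9=36, #5→Milton 4·13=52, #6→Milton 11·16=176, #7→Farrow 3·7=21. Service 377; fixed 75; total 452.
Difference: |972 − 452| = 520.

Proposal Y is cheaper by 520.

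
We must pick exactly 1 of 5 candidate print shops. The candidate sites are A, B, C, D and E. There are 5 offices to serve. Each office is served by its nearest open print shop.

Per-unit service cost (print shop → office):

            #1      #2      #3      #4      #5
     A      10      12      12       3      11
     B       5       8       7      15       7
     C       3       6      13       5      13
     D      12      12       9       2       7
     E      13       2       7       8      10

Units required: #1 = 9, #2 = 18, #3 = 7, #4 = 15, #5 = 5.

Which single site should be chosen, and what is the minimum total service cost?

Choose C only; total service cost 366.

With exactly 1 open, each office uses its cheapest among the chosen.
{C}: #1→C 3·9=27, #2→C 6·18=108, #3→C 13·7=91, #4→C 5·15=75, #5→C 13·5=65. Service cost 366.
{E}: service cost 372
{D}: service cost 452
Among all 5 size-1 choices, {C} is lowest.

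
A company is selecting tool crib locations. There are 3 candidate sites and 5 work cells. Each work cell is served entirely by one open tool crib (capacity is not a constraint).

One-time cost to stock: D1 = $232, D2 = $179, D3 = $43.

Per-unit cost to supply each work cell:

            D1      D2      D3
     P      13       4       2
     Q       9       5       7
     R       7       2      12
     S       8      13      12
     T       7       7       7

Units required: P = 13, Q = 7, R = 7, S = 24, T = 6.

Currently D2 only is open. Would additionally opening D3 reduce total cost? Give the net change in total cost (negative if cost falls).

Yes — net change −7 (cost falls by 7).

Current service cost with {D2}: 455.
Adding D3: each work cell re-picks its cheapest; new service cost 405, saving 50.
Extra fixed cost: 43. Net change = 43 − 50 = -7.
(Totals: 634 → 627.)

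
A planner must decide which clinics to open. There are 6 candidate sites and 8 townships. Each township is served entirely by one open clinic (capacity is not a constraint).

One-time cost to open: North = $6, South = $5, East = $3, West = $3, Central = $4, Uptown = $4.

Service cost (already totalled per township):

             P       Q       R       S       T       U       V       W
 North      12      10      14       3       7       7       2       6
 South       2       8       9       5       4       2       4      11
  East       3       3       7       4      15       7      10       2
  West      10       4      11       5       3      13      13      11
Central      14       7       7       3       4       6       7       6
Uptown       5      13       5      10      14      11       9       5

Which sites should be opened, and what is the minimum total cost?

For any fixed open set, each township goes to its cheapest open site; total = fixed + service.
{South, East}: P→South 2, Q→East 3, R→East 7, S→East 4, T→South 4, U→South 2, V→South 4, W→East 2. Service 28; fixed 8; total 36.
{South, East, West}: P→South 2, Q→East 3, R→East 7, S→East 4, T→West 3, U→South 2, V→South 4, W→East 2. Service 27; fixed 11; total 38.
{South, East, Uptown}: service 26 + fixed 12 = 38
{North, South, East, West, Central, Uptown}: service 22 + fixed 25 = 47
No other subset beats 36.

Open South and East; minimum total cost 36.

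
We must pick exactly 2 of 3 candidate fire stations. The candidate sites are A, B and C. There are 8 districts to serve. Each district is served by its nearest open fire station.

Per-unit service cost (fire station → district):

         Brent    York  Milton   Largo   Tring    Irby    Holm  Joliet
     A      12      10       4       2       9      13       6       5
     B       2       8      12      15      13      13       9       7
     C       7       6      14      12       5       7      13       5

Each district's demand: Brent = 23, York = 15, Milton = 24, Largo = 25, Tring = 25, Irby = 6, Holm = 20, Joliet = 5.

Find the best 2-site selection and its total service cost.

With exactly 2 open, each district uses its cheapest among the chosen.
{A, C}: Brent→C 7·23=161, York→C 6·15=90, Milton→A 4·24=96, Largo→A 2·25=50, Tring→C 5·25=125, Irby→C 7·6=42, Holm→A 6·20=120, Joliet→A 5·5=25. Service cost 709.
{A, B}: service cost 760
{B, C}: service cost 1096
Among all 3 size-2 choices, {A, C} is lowest.

Choose A and C; total service cost 709.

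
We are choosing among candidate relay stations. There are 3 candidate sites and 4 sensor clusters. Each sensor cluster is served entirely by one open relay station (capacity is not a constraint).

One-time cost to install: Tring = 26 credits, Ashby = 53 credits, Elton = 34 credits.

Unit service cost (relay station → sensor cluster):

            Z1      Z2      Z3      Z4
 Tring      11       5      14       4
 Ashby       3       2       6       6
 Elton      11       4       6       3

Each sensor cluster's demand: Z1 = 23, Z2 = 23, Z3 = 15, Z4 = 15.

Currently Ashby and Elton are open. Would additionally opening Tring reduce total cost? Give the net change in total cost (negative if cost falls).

No — net change +26 (cost rises by 26).

Current service cost with {Ashby, Elton}: 250.
Adding Tring: each sensor cluster re-picks its cheapest; new service cost 250, saving 0.
Extra fixed cost: 26. Net change = 26 − 0 = 26.
(Totals: 337 → 363.)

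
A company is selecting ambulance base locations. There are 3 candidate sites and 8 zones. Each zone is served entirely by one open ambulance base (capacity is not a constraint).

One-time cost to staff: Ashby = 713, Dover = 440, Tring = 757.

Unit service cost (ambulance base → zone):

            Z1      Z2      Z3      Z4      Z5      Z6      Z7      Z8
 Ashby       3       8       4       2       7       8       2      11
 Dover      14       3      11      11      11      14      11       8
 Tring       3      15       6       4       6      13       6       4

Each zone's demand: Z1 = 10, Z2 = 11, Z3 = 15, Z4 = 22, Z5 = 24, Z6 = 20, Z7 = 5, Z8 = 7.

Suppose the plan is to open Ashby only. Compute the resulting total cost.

Total cost: 1350

Each zone is assigned to its cheapest site among the open ones.
{Ashby}: Z1→Ashby 3·10=30, Z2→Ashby 8·11=88, Z3→Ashby 4·15=60, Z4→Ashby 2·22=44, Z5→Ashby 7·24=168, Z6→Ashby 8·20=160, Z7→Ashby 2·5=10, Z8→Ashby 11·7=77. Service 637; fixed 713; total 1350.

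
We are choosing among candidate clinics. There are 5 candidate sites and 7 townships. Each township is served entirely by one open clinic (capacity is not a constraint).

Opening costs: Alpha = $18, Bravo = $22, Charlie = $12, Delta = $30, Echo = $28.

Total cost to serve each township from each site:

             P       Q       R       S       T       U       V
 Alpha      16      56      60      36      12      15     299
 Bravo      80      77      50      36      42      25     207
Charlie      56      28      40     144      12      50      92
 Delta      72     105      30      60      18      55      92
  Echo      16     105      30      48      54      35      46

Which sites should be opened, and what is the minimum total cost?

Open Alpha, Charlie and Echo; minimum total cost 241.

For any fixed open set, each township goes to its cheapest open site; total = fixed + service.
{Alpha, Charlie, Echo}: P→Alpha 16, Q→Charlie 28, R→Echo 30, S→Alpha 36, T→Alpha 12, U→Alpha 15, V→Echo 46. Service 183; fixed 58; total 241.
{Bravo, Charlie, Echo}: P→Echo 16, Q→Charlie 28, R→Echo 30, S→Bravo 36, T→Charlie 12, U→Bravo 25, V→Echo 46. Service 193; fixed 62; total 255.
{Charlie, Echo}: P→Echo 16, Q→Charlie 28, R→Echo 30, S→Echo 48, T→Charlie 12, U→Echo 35, V→Echo 46. Service 215; fixed 40; total 255.
{Alpha, Bravo, Charlie, Delta, Echo}: service 183 + fixed 110 = 293
No other subset beats 241.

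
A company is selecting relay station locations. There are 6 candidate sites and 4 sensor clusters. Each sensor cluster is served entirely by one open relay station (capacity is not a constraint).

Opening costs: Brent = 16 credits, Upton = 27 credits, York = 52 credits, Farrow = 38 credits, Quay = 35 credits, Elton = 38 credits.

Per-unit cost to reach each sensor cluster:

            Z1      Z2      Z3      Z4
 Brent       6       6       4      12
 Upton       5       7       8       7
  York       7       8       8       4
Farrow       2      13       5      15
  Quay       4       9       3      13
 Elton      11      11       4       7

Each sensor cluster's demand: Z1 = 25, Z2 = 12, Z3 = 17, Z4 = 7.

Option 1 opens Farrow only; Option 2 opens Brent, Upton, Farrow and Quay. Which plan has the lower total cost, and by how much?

Option 2 is cheaper by 96.

Option 1: {Farrow}: Z1→Farrow 2·25=50, Z2→Farrow 13·12=156, Z3→Farrow 5·17=85, Z4→Farrow 15·7=105. Service 396; fixed 38; total 434.
Option 2: {Brent, Upton, Farrow, Quay}: Z1→Farrow 2·25=50, Z2→Brent 6·12=72, Z3→Quay 3·17=51, Z4→Upton 7·7=49. Service 222; fixed 116; total 338.
Difference: |434 − 338| = 96.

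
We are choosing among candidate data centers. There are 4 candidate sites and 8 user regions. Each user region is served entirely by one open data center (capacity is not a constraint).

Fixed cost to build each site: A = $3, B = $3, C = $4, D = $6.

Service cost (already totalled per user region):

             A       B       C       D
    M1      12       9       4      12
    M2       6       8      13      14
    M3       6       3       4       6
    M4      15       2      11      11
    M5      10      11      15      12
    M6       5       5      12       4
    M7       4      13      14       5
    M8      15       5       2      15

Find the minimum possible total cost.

Minimum total cost: 46

For any fixed open set, each user region goes to its cheapest open site; total = fixed + service.
{A, B, C}: M1→C 4, M2→A 6, M3→B 3, M4→B 2, M5→A 10, M6→A 5, M7→A 4, M8→C 2. Service 36; fixed 10; total 46.
{A, B}: M1→B 9, M2→A 6, M3→B 3, M4→B 2, M5→A 10, M6→A 5, M7→A 4, M8→B 5. Service 44; fixed 6; total 50.
{A, B, C, D}: service 35 + fixed 16 = 51
{A}: service 73 + fixed 3 = 76
(All 15 nonempty subsets were checked; A, B and C is lowest.)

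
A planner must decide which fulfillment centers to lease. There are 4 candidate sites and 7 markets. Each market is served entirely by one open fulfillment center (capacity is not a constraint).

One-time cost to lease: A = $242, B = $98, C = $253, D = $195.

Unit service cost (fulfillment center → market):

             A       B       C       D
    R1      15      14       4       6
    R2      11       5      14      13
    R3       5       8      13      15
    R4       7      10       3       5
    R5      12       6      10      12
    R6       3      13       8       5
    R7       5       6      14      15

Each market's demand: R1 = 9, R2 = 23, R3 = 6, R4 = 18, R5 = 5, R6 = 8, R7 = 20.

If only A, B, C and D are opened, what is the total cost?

Each market is assigned to its cheapest site among the open ones.
{A, B, C, D}: R1→C 4·9=36, R2→B 5·23=115, R3→A 5·6=30, R4→C 3·18=54, R5→B 6·5=30, R6→A 3·8=24, R7→A 5·20=100. Service 389; fixed 788; total 1177.

Total cost: 1177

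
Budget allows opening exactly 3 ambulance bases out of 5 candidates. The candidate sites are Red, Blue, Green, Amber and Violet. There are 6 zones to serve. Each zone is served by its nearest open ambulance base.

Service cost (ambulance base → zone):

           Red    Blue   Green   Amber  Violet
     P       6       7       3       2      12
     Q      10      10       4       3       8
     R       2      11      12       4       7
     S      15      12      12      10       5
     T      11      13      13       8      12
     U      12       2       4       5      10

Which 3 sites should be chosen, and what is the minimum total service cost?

Choose Blue, Amber and Violet; total service cost 24.

With exactly 3 open, each zone uses its cheapest among the chosen.
{Blue, Amber, Violet}: P→Amber 2, Q→Amber 3, R→Amber 4, S→Violet 5, T→Amber 8, U→Blue 2. Service cost 24.
{Red, Amber, Violet}: service cost 25
{Green, Amber, Violet}: service cost 26
Among all 10 size-3 choices, {Blue, Amber, Violet} is lowest.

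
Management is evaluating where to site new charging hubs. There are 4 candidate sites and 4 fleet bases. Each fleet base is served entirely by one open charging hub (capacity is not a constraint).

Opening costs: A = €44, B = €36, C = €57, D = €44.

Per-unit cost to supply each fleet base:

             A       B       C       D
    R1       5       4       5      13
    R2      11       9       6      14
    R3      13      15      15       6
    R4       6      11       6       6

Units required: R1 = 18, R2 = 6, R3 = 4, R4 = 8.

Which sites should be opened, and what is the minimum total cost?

Open B and D; minimum total cost 278.

For any fixed open set, each fleet base goes to its cheapest open site; total = fixed + service.
{B, D}: R1→B 4·18=72, R2→B 9·6=54, R3→D 6·4=24, R4→D 6·8=48. Service 198; fixed 80; total 278.
{C}: R1→C 5·18=90, R2→C 6·6=36, R3→C 15·4=60, R4→C 6·8=48. Service 234; fixed 57; total 291.
{C, D}: R1→C 5·18=90, R2→C 6·6=36, R3→D 6·4=24, R4→C 6·8=48. Service 198; fixed 101; total 299.
{A, B, C, D}: service 180 + fixed 181 = 361
No other subset beats 278.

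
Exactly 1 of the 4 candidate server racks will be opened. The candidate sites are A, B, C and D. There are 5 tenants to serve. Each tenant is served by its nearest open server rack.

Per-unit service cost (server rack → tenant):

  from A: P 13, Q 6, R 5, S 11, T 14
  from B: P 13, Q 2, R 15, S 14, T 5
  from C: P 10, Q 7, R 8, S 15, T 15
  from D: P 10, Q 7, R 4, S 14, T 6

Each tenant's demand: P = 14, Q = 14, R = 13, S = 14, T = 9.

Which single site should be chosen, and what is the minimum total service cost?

With exactly 1 open, each tenant uses its cheapest among the chosen.
{D}: P→D 10·14=140, Q→D 7·14=98, R→D 4·13=52, S→D 14·14=196, T→D 6·9=54. Service cost 540.
{A}: service cost 611
{B}: service cost 646
Among all 4 size-1 choices, {D} is lowest.

Choose D only; total service cost 540.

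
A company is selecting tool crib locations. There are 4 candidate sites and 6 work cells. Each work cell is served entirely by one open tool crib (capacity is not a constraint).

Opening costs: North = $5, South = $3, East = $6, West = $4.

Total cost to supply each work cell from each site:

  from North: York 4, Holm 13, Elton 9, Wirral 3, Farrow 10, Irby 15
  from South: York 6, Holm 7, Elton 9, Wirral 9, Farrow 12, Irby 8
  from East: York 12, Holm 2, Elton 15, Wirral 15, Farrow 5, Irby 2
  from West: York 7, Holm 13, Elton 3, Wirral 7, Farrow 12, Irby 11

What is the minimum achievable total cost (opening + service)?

For any fixed open set, each work cell goes to its cheapest open site; total = fixed + service.
{North, East, West}: York→North 4, Holm→East 2, Elton→West 3, Wirral→North 3, Farrow→East 5, Irby→East 2. Service 19; fixed 15; total 34.
{North, East}: service 25 + fixed 11 = 36
{East, West}: service 26 + fixed 10 = 36
{North, South, East, West}: York→North 4, Holm→East 2, Elton→West 3, Wirral→North 3, Farrow→East 5, Irby→East 2. Service 19; fixed 18; total 37.
(All 15 nonempty subsets were checked; North, East and West is lowest.)

Minimum total cost: 34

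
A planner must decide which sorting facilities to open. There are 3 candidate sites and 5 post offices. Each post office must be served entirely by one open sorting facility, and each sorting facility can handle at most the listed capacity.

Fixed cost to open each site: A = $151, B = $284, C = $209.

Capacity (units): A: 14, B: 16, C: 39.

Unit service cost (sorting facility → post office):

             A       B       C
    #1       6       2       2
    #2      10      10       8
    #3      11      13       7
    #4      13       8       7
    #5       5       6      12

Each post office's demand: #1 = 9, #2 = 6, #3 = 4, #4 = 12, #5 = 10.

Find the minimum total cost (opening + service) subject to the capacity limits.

Open {A, C}: #1→C 2·9=18, #2→C 8·6=48, #3→C 7·4=28, #4→C 7·12=84, #5→A 5·10=50.
Loads: A carries 10/14, C carries 31/39. Service 228; fixed 360; total 588.
Next best feasible plan costs 604.

Minimum total cost: 588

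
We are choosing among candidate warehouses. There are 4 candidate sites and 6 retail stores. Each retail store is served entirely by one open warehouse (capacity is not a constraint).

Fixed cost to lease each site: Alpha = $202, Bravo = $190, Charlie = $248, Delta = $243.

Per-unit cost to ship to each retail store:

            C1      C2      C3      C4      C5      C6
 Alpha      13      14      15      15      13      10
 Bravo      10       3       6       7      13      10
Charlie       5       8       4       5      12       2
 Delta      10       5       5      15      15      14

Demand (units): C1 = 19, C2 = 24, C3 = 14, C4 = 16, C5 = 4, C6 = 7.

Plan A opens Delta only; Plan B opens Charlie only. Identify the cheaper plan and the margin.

Plan A: {Delta}: C1→Delta 10·19=190, C2→Delta 5·24=120, C3→Delta 5·14=70, C4→Delta 15·16=240, C5→Delta 15·4=60, C6→Delta 14·7=98. Service 778; fixed 243; total 1021.
Plan B: {Charlie}: C1→Charlie 5·19=95, C2→Charlie 8·24=192, C3→Charlie 4·14=56, C4→Charlie 5·16=80, C5→Charlie 12·4=48, C6→Charlie 2·7=14. Service 485; fixed 248; total 733.
Difference: |1021 − 733| = 288.

Plan B is cheaper by 288.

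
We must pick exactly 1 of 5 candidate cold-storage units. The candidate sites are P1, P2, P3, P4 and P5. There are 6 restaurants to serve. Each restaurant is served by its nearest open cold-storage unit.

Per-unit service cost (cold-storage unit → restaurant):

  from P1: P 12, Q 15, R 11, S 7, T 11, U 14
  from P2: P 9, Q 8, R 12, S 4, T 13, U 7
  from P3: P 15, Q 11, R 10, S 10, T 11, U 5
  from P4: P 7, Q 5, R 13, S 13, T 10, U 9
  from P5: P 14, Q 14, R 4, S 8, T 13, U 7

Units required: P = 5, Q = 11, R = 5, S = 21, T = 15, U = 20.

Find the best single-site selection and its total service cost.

With exactly 1 open, each restaurant uses its cheapest among the chosen.
{P2}: P→P2 9·5=45, Q→P2 8·11=88, R→P2 12·5=60, S→P2 4·21=84, T→P2 13·15=195, U→P2 7·20=140. Service cost 612.
{P3}: service cost 721
{P5}: service cost 747
Among all 5 size-1 choices, {P2} is lowest.

Choose P2 only; total service cost 612.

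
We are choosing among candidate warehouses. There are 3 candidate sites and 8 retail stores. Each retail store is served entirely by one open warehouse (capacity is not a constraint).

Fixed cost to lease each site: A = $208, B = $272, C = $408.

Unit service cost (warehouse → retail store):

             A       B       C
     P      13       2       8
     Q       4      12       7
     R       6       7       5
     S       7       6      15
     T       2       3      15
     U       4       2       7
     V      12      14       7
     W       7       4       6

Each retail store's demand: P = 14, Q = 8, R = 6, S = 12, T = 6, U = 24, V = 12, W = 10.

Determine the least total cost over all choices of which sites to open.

Minimum total cost: 784

For any fixed open set, each retail store goes to its cheapest open site; total = fixed + service.
{B}: P→B 2·14=28, Q→B 12·8=96, R→B 7·6=42, S→B 6·12=72, T→B 3·6=18, U→B 2·24=48, V→B 14·12=168, W→B 4·10=40. Service 512; fixed 272; total 784.
{A}: P→A 13·14=182, Q→A 4·8=32, R→A 6·6=36, S→A 7·12=84, T→A 2·6=12, U→A 4·24=96, V→A 12·12=144, W→A 7·10=70. Service 656; fixed 208; total 864.
{A, B}: service 412 + fixed 480 = 892
{A, B, C}: service 346 + fixed 888 = 1234
No other subset beats 784.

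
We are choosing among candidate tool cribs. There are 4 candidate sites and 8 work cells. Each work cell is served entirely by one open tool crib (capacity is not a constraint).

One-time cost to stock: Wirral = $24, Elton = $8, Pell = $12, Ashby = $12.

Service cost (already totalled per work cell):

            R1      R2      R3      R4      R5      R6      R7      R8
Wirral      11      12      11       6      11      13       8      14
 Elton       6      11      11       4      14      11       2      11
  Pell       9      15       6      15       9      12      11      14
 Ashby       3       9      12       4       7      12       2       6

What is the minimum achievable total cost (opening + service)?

Minimum total cost: 67

For any fixed open set, each work cell goes to its cheapest open site; total = fixed + service.
{Ashby}: R1→Ashby 3, R2→Ashby 9, R3→Ashby 12, R4→Ashby 4, R5→Ashby 7, R6→Ashby 12, R7→Ashby 2, R8→Ashby 6. Service 55; fixed 12; total 67.
{Elton, Ashby}: service 53 + fixed 20 = 73
{Pell, Ashby}: service 49 + fixed 24 = 73
{Wirral, Elton, Pell, Ashby}: service 48 + fixed 56 = 104
No other subset beats 67.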